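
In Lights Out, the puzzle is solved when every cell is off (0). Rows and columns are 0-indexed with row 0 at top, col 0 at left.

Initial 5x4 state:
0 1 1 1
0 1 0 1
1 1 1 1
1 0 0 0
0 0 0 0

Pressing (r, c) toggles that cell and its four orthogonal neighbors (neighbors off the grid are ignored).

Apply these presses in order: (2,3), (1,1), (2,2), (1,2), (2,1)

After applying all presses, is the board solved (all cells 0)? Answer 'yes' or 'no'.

Answer: no

Derivation:
After press 1 at (2,3):
0 1 1 1
0 1 0 0
1 1 0 0
1 0 0 1
0 0 0 0

After press 2 at (1,1):
0 0 1 1
1 0 1 0
1 0 0 0
1 0 0 1
0 0 0 0

After press 3 at (2,2):
0 0 1 1
1 0 0 0
1 1 1 1
1 0 1 1
0 0 0 0

After press 4 at (1,2):
0 0 0 1
1 1 1 1
1 1 0 1
1 0 1 1
0 0 0 0

After press 5 at (2,1):
0 0 0 1
1 0 1 1
0 0 1 1
1 1 1 1
0 0 0 0

Lights still on: 10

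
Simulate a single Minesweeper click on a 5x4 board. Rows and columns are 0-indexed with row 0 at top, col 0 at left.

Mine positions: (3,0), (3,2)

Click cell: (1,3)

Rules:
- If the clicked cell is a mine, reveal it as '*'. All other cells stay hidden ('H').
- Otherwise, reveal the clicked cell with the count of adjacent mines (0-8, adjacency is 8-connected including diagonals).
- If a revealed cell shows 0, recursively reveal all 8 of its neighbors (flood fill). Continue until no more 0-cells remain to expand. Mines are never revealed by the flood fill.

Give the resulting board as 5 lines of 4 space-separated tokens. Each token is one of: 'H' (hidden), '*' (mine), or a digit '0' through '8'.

0 0 0 0
0 0 0 0
1 2 1 1
H H H H
H H H H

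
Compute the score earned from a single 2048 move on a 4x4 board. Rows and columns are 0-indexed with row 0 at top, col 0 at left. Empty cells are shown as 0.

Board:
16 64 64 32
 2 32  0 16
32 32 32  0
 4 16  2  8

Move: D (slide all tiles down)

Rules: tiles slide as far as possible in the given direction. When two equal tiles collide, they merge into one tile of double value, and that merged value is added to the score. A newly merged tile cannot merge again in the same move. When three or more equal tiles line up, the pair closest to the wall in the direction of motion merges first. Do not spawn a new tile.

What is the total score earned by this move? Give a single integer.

Slide down:
col 0: [16, 2, 32, 4] -> [16, 2, 32, 4]  score +0 (running 0)
col 1: [64, 32, 32, 16] -> [0, 64, 64, 16]  score +64 (running 64)
col 2: [64, 0, 32, 2] -> [0, 64, 32, 2]  score +0 (running 64)
col 3: [32, 16, 0, 8] -> [0, 32, 16, 8]  score +0 (running 64)
Board after move:
16  0  0  0
 2 64 64 32
32 64 32 16
 4 16  2  8

Answer: 64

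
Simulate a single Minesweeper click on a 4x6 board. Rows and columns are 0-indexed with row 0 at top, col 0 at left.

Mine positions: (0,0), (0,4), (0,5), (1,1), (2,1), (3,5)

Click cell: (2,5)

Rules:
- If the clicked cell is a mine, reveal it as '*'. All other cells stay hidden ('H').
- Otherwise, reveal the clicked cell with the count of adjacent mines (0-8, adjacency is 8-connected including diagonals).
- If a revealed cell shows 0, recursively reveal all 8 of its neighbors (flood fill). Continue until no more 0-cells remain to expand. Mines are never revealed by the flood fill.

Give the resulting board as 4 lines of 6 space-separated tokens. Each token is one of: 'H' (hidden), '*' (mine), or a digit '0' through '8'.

H H H H H H
H H H H H H
H H H H H 1
H H H H H H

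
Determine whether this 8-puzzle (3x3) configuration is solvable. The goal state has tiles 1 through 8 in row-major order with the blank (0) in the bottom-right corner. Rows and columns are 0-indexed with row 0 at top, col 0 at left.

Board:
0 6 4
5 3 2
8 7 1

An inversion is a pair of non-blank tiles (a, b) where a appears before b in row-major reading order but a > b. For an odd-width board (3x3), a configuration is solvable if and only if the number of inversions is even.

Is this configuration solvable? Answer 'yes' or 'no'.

Answer: no

Derivation:
Inversions (pairs i<j in row-major order where tile[i] > tile[j] > 0): 17
17 is odd, so the puzzle is not solvable.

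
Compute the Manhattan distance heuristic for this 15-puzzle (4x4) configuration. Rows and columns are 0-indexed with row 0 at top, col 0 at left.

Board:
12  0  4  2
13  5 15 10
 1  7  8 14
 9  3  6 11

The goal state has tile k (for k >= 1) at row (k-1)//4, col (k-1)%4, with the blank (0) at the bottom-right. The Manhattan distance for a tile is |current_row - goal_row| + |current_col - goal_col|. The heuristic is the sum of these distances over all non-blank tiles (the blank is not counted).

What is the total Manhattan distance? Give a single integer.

Tile 12: at (0,0), goal (2,3), distance |0-2|+|0-3| = 5
Tile 4: at (0,2), goal (0,3), distance |0-0|+|2-3| = 1
Tile 2: at (0,3), goal (0,1), distance |0-0|+|3-1| = 2
Tile 13: at (1,0), goal (3,0), distance |1-3|+|0-0| = 2
Tile 5: at (1,1), goal (1,0), distance |1-1|+|1-0| = 1
Tile 15: at (1,2), goal (3,2), distance |1-3|+|2-2| = 2
Tile 10: at (1,3), goal (2,1), distance |1-2|+|3-1| = 3
Tile 1: at (2,0), goal (0,0), distance |2-0|+|0-0| = 2
Tile 7: at (2,1), goal (1,2), distance |2-1|+|1-2| = 2
Tile 8: at (2,2), goal (1,3), distance |2-1|+|2-3| = 2
Tile 14: at (2,3), goal (3,1), distance |2-3|+|3-1| = 3
Tile 9: at (3,0), goal (2,0), distance |3-2|+|0-0| = 1
Tile 3: at (3,1), goal (0,2), distance |3-0|+|1-2| = 4
Tile 6: at (3,2), goal (1,1), distance |3-1|+|2-1| = 3
Tile 11: at (3,3), goal (2,2), distance |3-2|+|3-2| = 2
Sum: 5 + 1 + 2 + 2 + 1 + 2 + 3 + 2 + 2 + 2 + 3 + 1 + 4 + 3 + 2 = 35

Answer: 35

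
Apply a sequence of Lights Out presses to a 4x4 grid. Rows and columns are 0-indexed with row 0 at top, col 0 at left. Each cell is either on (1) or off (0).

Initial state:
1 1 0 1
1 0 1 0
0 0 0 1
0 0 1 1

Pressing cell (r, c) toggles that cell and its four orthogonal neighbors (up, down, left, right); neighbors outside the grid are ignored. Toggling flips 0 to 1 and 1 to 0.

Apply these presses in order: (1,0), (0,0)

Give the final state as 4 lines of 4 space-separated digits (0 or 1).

Answer: 1 0 0 1
1 1 1 0
1 0 0 1
0 0 1 1

Derivation:
After press 1 at (1,0):
0 1 0 1
0 1 1 0
1 0 0 1
0 0 1 1

After press 2 at (0,0):
1 0 0 1
1 1 1 0
1 0 0 1
0 0 1 1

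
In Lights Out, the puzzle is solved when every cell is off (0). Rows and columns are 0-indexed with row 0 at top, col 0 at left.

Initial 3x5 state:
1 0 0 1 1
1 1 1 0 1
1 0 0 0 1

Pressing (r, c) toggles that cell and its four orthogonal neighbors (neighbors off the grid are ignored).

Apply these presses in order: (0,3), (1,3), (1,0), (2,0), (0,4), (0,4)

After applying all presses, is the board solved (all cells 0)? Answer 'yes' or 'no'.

After press 1 at (0,3):
1 0 1 0 0
1 1 1 1 1
1 0 0 0 1

After press 2 at (1,3):
1 0 1 1 0
1 1 0 0 0
1 0 0 1 1

After press 3 at (1,0):
0 0 1 1 0
0 0 0 0 0
0 0 0 1 1

After press 4 at (2,0):
0 0 1 1 0
1 0 0 0 0
1 1 0 1 1

After press 5 at (0,4):
0 0 1 0 1
1 0 0 0 1
1 1 0 1 1

After press 6 at (0,4):
0 0 1 1 0
1 0 0 0 0
1 1 0 1 1

Lights still on: 7

Answer: no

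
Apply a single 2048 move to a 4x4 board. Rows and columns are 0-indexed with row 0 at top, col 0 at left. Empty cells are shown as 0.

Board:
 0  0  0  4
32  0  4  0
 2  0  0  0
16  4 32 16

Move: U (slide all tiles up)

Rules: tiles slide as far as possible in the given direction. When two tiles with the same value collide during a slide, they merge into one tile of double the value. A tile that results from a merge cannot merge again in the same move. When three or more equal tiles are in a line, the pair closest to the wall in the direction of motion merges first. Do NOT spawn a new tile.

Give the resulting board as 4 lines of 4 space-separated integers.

Answer: 32  4  4  4
 2  0 32 16
16  0  0  0
 0  0  0  0

Derivation:
Slide up:
col 0: [0, 32, 2, 16] -> [32, 2, 16, 0]
col 1: [0, 0, 0, 4] -> [4, 0, 0, 0]
col 2: [0, 4, 0, 32] -> [4, 32, 0, 0]
col 3: [4, 0, 0, 16] -> [4, 16, 0, 0]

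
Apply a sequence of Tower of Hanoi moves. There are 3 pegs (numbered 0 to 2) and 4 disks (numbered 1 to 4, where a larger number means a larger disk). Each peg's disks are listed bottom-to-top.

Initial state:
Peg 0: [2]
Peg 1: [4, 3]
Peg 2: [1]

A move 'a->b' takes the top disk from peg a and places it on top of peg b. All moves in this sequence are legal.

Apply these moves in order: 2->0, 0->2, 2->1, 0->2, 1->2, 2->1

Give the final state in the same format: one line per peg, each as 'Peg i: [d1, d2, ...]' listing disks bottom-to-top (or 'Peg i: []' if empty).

Answer: Peg 0: []
Peg 1: [4, 3, 1]
Peg 2: [2]

Derivation:
After move 1 (2->0):
Peg 0: [2, 1]
Peg 1: [4, 3]
Peg 2: []

After move 2 (0->2):
Peg 0: [2]
Peg 1: [4, 3]
Peg 2: [1]

After move 3 (2->1):
Peg 0: [2]
Peg 1: [4, 3, 1]
Peg 2: []

After move 4 (0->2):
Peg 0: []
Peg 1: [4, 3, 1]
Peg 2: [2]

After move 5 (1->2):
Peg 0: []
Peg 1: [4, 3]
Peg 2: [2, 1]

After move 6 (2->1):
Peg 0: []
Peg 1: [4, 3, 1]
Peg 2: [2]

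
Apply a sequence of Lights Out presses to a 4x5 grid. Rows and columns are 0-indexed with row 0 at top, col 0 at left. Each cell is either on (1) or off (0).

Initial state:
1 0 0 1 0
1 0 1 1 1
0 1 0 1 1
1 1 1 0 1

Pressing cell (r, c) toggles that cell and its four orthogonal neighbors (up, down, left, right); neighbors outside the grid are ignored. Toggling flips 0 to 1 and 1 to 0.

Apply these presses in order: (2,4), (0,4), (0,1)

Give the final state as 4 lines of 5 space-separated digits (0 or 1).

After press 1 at (2,4):
1 0 0 1 0
1 0 1 1 0
0 1 0 0 0
1 1 1 0 0

After press 2 at (0,4):
1 0 0 0 1
1 0 1 1 1
0 1 0 0 0
1 1 1 0 0

After press 3 at (0,1):
0 1 1 0 1
1 1 1 1 1
0 1 0 0 0
1 1 1 0 0

Answer: 0 1 1 0 1
1 1 1 1 1
0 1 0 0 0
1 1 1 0 0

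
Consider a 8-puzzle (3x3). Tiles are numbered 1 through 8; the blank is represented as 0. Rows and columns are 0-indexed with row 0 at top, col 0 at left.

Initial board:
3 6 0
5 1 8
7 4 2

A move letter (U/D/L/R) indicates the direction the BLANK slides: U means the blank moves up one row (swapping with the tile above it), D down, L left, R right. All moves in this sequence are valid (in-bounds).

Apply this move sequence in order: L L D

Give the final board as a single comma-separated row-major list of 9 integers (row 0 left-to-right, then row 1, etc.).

After move 1 (L):
3 0 6
5 1 8
7 4 2

After move 2 (L):
0 3 6
5 1 8
7 4 2

After move 3 (D):
5 3 6
0 1 8
7 4 2

Answer: 5, 3, 6, 0, 1, 8, 7, 4, 2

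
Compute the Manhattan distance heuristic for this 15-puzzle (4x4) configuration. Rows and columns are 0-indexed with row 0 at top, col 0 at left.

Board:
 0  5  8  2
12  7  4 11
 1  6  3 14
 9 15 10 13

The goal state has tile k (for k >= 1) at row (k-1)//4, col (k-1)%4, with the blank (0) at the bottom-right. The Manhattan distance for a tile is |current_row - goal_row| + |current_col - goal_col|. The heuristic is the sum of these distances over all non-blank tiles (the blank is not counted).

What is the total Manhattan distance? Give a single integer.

Answer: 30

Derivation:
Tile 5: at (0,1), goal (1,0), distance |0-1|+|1-0| = 2
Tile 8: at (0,2), goal (1,3), distance |0-1|+|2-3| = 2
Tile 2: at (0,3), goal (0,1), distance |0-0|+|3-1| = 2
Tile 12: at (1,0), goal (2,3), distance |1-2|+|0-3| = 4
Tile 7: at (1,1), goal (1,2), distance |1-1|+|1-2| = 1
Tile 4: at (1,2), goal (0,3), distance |1-0|+|2-3| = 2
Tile 11: at (1,3), goal (2,2), distance |1-2|+|3-2| = 2
Tile 1: at (2,0), goal (0,0), distance |2-0|+|0-0| = 2
Tile 6: at (2,1), goal (1,1), distance |2-1|+|1-1| = 1
Tile 3: at (2,2), goal (0,2), distance |2-0|+|2-2| = 2
Tile 14: at (2,3), goal (3,1), distance |2-3|+|3-1| = 3
Tile 9: at (3,0), goal (2,0), distance |3-2|+|0-0| = 1
Tile 15: at (3,1), goal (3,2), distance |3-3|+|1-2| = 1
Tile 10: at (3,2), goal (2,1), distance |3-2|+|2-1| = 2
Tile 13: at (3,3), goal (3,0), distance |3-3|+|3-0| = 3
Sum: 2 + 2 + 2 + 4 + 1 + 2 + 2 + 2 + 1 + 2 + 3 + 1 + 1 + 2 + 3 = 30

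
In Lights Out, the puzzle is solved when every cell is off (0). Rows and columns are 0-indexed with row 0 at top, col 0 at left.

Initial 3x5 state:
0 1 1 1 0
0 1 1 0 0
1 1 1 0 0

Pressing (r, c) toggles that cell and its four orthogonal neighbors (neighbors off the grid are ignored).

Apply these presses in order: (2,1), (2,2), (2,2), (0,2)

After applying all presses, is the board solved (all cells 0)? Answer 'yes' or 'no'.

After press 1 at (2,1):
0 1 1 1 0
0 0 1 0 0
0 0 0 0 0

After press 2 at (2,2):
0 1 1 1 0
0 0 0 0 0
0 1 1 1 0

After press 3 at (2,2):
0 1 1 1 0
0 0 1 0 0
0 0 0 0 0

After press 4 at (0,2):
0 0 0 0 0
0 0 0 0 0
0 0 0 0 0

Lights still on: 0

Answer: yes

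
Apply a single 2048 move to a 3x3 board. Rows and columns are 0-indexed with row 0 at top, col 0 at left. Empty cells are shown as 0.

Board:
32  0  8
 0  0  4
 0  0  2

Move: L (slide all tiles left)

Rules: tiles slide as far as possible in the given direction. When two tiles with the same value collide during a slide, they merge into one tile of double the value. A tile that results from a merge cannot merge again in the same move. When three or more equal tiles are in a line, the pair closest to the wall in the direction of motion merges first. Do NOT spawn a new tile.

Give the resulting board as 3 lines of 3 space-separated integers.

Slide left:
row 0: [32, 0, 8] -> [32, 8, 0]
row 1: [0, 0, 4] -> [4, 0, 0]
row 2: [0, 0, 2] -> [2, 0, 0]

Answer: 32  8  0
 4  0  0
 2  0  0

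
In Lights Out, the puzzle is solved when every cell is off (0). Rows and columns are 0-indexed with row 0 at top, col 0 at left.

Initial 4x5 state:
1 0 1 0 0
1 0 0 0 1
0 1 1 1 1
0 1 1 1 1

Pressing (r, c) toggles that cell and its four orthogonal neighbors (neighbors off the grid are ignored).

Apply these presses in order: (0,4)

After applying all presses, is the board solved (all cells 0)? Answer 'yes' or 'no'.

Answer: no

Derivation:
After press 1 at (0,4):
1 0 1 1 1
1 0 0 0 0
0 1 1 1 1
0 1 1 1 1

Lights still on: 13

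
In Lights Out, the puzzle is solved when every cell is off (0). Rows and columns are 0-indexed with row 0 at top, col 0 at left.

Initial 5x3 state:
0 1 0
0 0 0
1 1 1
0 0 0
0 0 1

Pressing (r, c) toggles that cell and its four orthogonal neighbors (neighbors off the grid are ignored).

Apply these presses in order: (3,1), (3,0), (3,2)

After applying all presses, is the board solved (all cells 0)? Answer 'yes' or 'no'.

After press 1 at (3,1):
0 1 0
0 0 0
1 0 1
1 1 1
0 1 1

After press 2 at (3,0):
0 1 0
0 0 0
0 0 1
0 0 1
1 1 1

After press 3 at (3,2):
0 1 0
0 0 0
0 0 0
0 1 0
1 1 0

Lights still on: 4

Answer: no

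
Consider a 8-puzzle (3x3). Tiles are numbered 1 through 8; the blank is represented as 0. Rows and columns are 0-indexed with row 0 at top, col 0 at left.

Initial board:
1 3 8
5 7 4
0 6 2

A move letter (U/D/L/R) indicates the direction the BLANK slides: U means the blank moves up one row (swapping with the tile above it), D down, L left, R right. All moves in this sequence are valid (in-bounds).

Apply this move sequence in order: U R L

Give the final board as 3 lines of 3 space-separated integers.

Answer: 1 3 8
0 7 4
5 6 2

Derivation:
After move 1 (U):
1 3 8
0 7 4
5 6 2

After move 2 (R):
1 3 8
7 0 4
5 6 2

After move 3 (L):
1 3 8
0 7 4
5 6 2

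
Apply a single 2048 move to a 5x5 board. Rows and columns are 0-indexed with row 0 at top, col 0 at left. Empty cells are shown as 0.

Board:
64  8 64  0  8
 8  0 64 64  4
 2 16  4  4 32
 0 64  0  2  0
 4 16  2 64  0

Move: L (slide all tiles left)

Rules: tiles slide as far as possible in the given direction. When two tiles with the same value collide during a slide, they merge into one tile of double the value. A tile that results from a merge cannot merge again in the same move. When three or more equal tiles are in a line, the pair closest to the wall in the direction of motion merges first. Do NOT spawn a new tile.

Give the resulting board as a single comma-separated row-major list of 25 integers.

Answer: 64, 8, 64, 8, 0, 8, 128, 4, 0, 0, 2, 16, 8, 32, 0, 64, 2, 0, 0, 0, 4, 16, 2, 64, 0

Derivation:
Slide left:
row 0: [64, 8, 64, 0, 8] -> [64, 8, 64, 8, 0]
row 1: [8, 0, 64, 64, 4] -> [8, 128, 4, 0, 0]
row 2: [2, 16, 4, 4, 32] -> [2, 16, 8, 32, 0]
row 3: [0, 64, 0, 2, 0] -> [64, 2, 0, 0, 0]
row 4: [4, 16, 2, 64, 0] -> [4, 16, 2, 64, 0]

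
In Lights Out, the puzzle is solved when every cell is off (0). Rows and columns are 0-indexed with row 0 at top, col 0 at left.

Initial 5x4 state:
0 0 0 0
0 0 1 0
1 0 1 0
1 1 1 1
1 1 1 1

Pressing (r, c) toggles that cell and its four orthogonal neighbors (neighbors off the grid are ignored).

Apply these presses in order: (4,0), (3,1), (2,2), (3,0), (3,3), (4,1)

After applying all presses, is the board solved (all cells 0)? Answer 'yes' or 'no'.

After press 1 at (4,0):
0 0 0 0
0 0 1 0
1 0 1 0
0 1 1 1
0 0 1 1

After press 2 at (3,1):
0 0 0 0
0 0 1 0
1 1 1 0
1 0 0 1
0 1 1 1

After press 3 at (2,2):
0 0 0 0
0 0 0 0
1 0 0 1
1 0 1 1
0 1 1 1

After press 4 at (3,0):
0 0 0 0
0 0 0 0
0 0 0 1
0 1 1 1
1 1 1 1

After press 5 at (3,3):
0 0 0 0
0 0 0 0
0 0 0 0
0 1 0 0
1 1 1 0

After press 6 at (4,1):
0 0 0 0
0 0 0 0
0 0 0 0
0 0 0 0
0 0 0 0

Lights still on: 0

Answer: yes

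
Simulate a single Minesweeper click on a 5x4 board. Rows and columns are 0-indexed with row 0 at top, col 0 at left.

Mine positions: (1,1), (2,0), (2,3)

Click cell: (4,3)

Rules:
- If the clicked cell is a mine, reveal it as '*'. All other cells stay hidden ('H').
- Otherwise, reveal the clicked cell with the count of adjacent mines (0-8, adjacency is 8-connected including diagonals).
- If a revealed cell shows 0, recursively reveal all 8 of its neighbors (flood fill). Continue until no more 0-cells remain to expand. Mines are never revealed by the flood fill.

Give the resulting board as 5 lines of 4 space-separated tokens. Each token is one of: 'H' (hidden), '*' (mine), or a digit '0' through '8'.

H H H H
H H H H
H H H H
1 1 1 1
0 0 0 0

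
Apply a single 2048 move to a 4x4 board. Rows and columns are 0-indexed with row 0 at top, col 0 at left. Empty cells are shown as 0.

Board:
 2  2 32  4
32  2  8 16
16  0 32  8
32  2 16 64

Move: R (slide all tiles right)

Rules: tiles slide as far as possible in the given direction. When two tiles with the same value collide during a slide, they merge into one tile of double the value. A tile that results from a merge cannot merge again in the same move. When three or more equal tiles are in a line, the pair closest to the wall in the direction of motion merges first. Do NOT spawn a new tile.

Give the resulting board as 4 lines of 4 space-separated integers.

Slide right:
row 0: [2, 2, 32, 4] -> [0, 4, 32, 4]
row 1: [32, 2, 8, 16] -> [32, 2, 8, 16]
row 2: [16, 0, 32, 8] -> [0, 16, 32, 8]
row 3: [32, 2, 16, 64] -> [32, 2, 16, 64]

Answer:  0  4 32  4
32  2  8 16
 0 16 32  8
32  2 16 64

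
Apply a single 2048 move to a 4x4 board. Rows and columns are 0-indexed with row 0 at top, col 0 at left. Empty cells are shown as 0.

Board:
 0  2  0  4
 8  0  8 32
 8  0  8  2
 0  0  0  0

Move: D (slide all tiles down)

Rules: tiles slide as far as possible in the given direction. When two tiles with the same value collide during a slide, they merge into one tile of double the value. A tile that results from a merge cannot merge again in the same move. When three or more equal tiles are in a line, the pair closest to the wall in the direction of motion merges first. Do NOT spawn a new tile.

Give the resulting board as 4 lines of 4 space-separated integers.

Answer:  0  0  0  0
 0  0  0  4
 0  0  0 32
16  2 16  2

Derivation:
Slide down:
col 0: [0, 8, 8, 0] -> [0, 0, 0, 16]
col 1: [2, 0, 0, 0] -> [0, 0, 0, 2]
col 2: [0, 8, 8, 0] -> [0, 0, 0, 16]
col 3: [4, 32, 2, 0] -> [0, 4, 32, 2]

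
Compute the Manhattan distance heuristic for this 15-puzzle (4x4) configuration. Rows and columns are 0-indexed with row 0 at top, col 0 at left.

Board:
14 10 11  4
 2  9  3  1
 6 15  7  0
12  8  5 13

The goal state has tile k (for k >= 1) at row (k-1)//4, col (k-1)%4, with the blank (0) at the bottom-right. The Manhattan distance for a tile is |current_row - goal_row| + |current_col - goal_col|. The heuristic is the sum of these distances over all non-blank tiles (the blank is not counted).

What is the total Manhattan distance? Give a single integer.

Tile 14: (0,0)->(3,1) = 4
Tile 10: (0,1)->(2,1) = 2
Tile 11: (0,2)->(2,2) = 2
Tile 4: (0,3)->(0,3) = 0
Tile 2: (1,0)->(0,1) = 2
Tile 9: (1,1)->(2,0) = 2
Tile 3: (1,2)->(0,2) = 1
Tile 1: (1,3)->(0,0) = 4
Tile 6: (2,0)->(1,1) = 2
Tile 15: (2,1)->(3,2) = 2
Tile 7: (2,2)->(1,2) = 1
Tile 12: (3,0)->(2,3) = 4
Tile 8: (3,1)->(1,3) = 4
Tile 5: (3,2)->(1,0) = 4
Tile 13: (3,3)->(3,0) = 3
Sum: 4 + 2 + 2 + 0 + 2 + 2 + 1 + 4 + 2 + 2 + 1 + 4 + 4 + 4 + 3 = 37

Answer: 37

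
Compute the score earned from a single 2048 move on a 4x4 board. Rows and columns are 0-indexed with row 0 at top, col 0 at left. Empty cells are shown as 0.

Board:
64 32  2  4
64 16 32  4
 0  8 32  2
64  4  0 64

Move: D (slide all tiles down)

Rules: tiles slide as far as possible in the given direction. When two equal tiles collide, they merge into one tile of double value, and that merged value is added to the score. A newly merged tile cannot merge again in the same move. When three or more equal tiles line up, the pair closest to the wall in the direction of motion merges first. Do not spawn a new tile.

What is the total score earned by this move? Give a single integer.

Answer: 200

Derivation:
Slide down:
col 0: [64, 64, 0, 64] -> [0, 0, 64, 128]  score +128 (running 128)
col 1: [32, 16, 8, 4] -> [32, 16, 8, 4]  score +0 (running 128)
col 2: [2, 32, 32, 0] -> [0, 0, 2, 64]  score +64 (running 192)
col 3: [4, 4, 2, 64] -> [0, 8, 2, 64]  score +8 (running 200)
Board after move:
  0  32   0   0
  0  16   0   8
 64   8   2   2
128   4  64  64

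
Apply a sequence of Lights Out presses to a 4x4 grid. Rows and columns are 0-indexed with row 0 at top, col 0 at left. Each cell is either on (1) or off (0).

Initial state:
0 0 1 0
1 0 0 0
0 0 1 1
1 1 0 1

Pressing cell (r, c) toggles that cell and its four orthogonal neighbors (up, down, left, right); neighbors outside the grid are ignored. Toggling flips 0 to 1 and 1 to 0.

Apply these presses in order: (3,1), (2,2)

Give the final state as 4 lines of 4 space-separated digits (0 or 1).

Answer: 0 0 1 0
1 0 1 0
0 0 0 0
0 0 0 1

Derivation:
After press 1 at (3,1):
0 0 1 0
1 0 0 0
0 1 1 1
0 0 1 1

After press 2 at (2,2):
0 0 1 0
1 0 1 0
0 0 0 0
0 0 0 1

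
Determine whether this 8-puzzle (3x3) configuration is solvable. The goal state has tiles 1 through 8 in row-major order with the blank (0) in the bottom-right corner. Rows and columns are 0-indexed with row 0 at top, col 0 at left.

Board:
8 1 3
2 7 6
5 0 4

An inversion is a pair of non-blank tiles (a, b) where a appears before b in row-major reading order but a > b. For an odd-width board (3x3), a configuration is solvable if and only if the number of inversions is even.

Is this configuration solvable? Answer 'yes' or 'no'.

Answer: yes

Derivation:
Inversions (pairs i<j in row-major order where tile[i] > tile[j] > 0): 14
14 is even, so the puzzle is solvable.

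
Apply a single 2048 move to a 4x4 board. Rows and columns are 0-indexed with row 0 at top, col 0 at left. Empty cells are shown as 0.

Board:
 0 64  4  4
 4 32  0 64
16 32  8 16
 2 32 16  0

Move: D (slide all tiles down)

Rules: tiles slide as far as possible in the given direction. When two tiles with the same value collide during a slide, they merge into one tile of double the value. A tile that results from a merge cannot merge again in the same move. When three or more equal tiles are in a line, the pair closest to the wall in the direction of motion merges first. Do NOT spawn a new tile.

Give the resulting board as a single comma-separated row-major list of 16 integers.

Answer: 0, 0, 0, 0, 4, 64, 4, 4, 16, 32, 8, 64, 2, 64, 16, 16

Derivation:
Slide down:
col 0: [0, 4, 16, 2] -> [0, 4, 16, 2]
col 1: [64, 32, 32, 32] -> [0, 64, 32, 64]
col 2: [4, 0, 8, 16] -> [0, 4, 8, 16]
col 3: [4, 64, 16, 0] -> [0, 4, 64, 16]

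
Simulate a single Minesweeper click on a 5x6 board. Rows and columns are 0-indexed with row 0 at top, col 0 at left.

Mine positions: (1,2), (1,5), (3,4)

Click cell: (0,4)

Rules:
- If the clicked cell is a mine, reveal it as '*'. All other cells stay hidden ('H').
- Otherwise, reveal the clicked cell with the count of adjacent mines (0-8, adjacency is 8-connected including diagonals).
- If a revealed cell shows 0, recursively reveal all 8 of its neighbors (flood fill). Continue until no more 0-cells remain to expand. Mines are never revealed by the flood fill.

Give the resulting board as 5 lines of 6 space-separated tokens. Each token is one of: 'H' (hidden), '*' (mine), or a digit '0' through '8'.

H H H H 1 H
H H H H H H
H H H H H H
H H H H H H
H H H H H H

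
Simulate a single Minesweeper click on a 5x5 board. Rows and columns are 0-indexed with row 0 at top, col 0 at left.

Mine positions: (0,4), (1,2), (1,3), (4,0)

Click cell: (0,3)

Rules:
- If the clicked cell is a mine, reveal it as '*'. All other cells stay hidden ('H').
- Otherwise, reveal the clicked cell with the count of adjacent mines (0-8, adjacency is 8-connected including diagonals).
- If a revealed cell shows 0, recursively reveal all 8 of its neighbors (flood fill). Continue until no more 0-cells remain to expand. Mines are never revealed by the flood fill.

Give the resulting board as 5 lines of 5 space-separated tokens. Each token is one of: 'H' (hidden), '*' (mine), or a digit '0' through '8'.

H H H 3 H
H H H H H
H H H H H
H H H H H
H H H H H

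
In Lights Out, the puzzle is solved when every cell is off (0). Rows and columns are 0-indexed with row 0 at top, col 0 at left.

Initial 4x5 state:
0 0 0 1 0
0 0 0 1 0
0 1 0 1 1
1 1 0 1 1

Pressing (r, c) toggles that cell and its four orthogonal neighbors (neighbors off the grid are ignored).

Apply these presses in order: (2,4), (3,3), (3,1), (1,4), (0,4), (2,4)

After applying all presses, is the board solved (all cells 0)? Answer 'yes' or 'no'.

After press 1 at (2,4):
0 0 0 1 0
0 0 0 1 1
0 1 0 0 0
1 1 0 1 0

After press 2 at (3,3):
0 0 0 1 0
0 0 0 1 1
0 1 0 1 0
1 1 1 0 1

After press 3 at (3,1):
0 0 0 1 0
0 0 0 1 1
0 0 0 1 0
0 0 0 0 1

After press 4 at (1,4):
0 0 0 1 1
0 0 0 0 0
0 0 0 1 1
0 0 0 0 1

After press 5 at (0,4):
0 0 0 0 0
0 0 0 0 1
0 0 0 1 1
0 0 0 0 1

After press 6 at (2,4):
0 0 0 0 0
0 0 0 0 0
0 0 0 0 0
0 0 0 0 0

Lights still on: 0

Answer: yes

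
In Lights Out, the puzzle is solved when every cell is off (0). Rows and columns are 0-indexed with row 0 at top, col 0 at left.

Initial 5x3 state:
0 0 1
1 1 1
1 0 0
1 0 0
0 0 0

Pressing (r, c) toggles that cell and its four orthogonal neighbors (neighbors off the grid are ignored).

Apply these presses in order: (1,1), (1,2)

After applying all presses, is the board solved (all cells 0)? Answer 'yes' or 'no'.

After press 1 at (1,1):
0 1 1
0 0 0
1 1 0
1 0 0
0 0 0

After press 2 at (1,2):
0 1 0
0 1 1
1 1 1
1 0 0
0 0 0

Lights still on: 7

Answer: no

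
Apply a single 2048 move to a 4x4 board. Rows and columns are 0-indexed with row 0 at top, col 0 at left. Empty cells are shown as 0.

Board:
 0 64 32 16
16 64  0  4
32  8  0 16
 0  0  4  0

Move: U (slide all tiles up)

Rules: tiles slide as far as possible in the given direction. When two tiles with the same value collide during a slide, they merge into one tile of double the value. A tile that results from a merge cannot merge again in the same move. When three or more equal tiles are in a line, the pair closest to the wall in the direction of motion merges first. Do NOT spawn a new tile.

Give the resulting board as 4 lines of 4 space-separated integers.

Slide up:
col 0: [0, 16, 32, 0] -> [16, 32, 0, 0]
col 1: [64, 64, 8, 0] -> [128, 8, 0, 0]
col 2: [32, 0, 0, 4] -> [32, 4, 0, 0]
col 3: [16, 4, 16, 0] -> [16, 4, 16, 0]

Answer:  16 128  32  16
 32   8   4   4
  0   0   0  16
  0   0   0   0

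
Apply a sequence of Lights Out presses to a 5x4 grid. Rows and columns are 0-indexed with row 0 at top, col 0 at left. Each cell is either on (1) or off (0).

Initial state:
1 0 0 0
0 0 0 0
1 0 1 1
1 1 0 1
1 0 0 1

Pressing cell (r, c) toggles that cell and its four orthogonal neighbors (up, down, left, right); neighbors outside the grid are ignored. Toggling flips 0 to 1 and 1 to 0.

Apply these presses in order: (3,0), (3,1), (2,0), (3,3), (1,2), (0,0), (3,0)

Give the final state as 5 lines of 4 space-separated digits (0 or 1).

Answer: 0 1 1 0
0 1 1 1
0 0 0 0
1 0 0 0
1 1 0 0

Derivation:
After press 1 at (3,0):
1 0 0 0
0 0 0 0
0 0 1 1
0 0 0 1
0 0 0 1

After press 2 at (3,1):
1 0 0 0
0 0 0 0
0 1 1 1
1 1 1 1
0 1 0 1

After press 3 at (2,0):
1 0 0 0
1 0 0 0
1 0 1 1
0 1 1 1
0 1 0 1

After press 4 at (3,3):
1 0 0 0
1 0 0 0
1 0 1 0
0 1 0 0
0 1 0 0

After press 5 at (1,2):
1 0 1 0
1 1 1 1
1 0 0 0
0 1 0 0
0 1 0 0

After press 6 at (0,0):
0 1 1 0
0 1 1 1
1 0 0 0
0 1 0 0
0 1 0 0

After press 7 at (3,0):
0 1 1 0
0 1 1 1
0 0 0 0
1 0 0 0
1 1 0 0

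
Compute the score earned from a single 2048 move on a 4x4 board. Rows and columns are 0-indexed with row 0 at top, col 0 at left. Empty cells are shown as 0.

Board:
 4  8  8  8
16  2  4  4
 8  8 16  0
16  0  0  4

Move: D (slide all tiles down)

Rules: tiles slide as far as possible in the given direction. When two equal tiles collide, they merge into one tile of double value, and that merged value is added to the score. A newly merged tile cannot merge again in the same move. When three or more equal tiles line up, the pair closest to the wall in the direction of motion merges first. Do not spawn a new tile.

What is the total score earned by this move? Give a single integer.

Slide down:
col 0: [4, 16, 8, 16] -> [4, 16, 8, 16]  score +0 (running 0)
col 1: [8, 2, 8, 0] -> [0, 8, 2, 8]  score +0 (running 0)
col 2: [8, 4, 16, 0] -> [0, 8, 4, 16]  score +0 (running 0)
col 3: [8, 4, 0, 4] -> [0, 0, 8, 8]  score +8 (running 8)
Board after move:
 4  0  0  0
16  8  8  0
 8  2  4  8
16  8 16  8

Answer: 8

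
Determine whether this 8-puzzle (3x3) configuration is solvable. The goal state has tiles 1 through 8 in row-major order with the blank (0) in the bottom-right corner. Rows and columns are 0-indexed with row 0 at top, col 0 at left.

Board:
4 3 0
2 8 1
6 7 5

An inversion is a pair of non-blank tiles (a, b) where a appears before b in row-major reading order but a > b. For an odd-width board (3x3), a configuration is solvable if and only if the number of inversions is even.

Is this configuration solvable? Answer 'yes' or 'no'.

Answer: yes

Derivation:
Inversions (pairs i<j in row-major order where tile[i] > tile[j] > 0): 12
12 is even, so the puzzle is solvable.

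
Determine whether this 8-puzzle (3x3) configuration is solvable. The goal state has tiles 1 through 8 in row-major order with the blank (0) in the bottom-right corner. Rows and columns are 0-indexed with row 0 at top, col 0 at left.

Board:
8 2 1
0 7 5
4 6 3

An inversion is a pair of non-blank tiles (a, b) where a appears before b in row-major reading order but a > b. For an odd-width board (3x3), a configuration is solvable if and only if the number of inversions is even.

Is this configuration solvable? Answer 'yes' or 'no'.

Answer: yes

Derivation:
Inversions (pairs i<j in row-major order where tile[i] > tile[j] > 0): 16
16 is even, so the puzzle is solvable.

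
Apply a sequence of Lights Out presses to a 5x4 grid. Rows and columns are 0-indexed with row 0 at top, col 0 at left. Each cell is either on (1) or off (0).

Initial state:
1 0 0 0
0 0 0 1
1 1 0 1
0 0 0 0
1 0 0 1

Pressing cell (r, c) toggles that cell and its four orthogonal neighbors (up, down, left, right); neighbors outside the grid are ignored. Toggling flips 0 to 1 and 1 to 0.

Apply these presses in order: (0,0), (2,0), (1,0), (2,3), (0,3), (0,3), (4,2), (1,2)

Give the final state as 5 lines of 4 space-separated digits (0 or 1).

Answer: 1 1 1 0
1 0 1 1
1 0 0 0
1 0 1 1
1 1 1 0

Derivation:
After press 1 at (0,0):
0 1 0 0
1 0 0 1
1 1 0 1
0 0 0 0
1 0 0 1

After press 2 at (2,0):
0 1 0 0
0 0 0 1
0 0 0 1
1 0 0 0
1 0 0 1

After press 3 at (1,0):
1 1 0 0
1 1 0 1
1 0 0 1
1 0 0 0
1 0 0 1

After press 4 at (2,3):
1 1 0 0
1 1 0 0
1 0 1 0
1 0 0 1
1 0 0 1

After press 5 at (0,3):
1 1 1 1
1 1 0 1
1 0 1 0
1 0 0 1
1 0 0 1

After press 6 at (0,3):
1 1 0 0
1 1 0 0
1 0 1 0
1 0 0 1
1 0 0 1

After press 7 at (4,2):
1 1 0 0
1 1 0 0
1 0 1 0
1 0 1 1
1 1 1 0

After press 8 at (1,2):
1 1 1 0
1 0 1 1
1 0 0 0
1 0 1 1
1 1 1 0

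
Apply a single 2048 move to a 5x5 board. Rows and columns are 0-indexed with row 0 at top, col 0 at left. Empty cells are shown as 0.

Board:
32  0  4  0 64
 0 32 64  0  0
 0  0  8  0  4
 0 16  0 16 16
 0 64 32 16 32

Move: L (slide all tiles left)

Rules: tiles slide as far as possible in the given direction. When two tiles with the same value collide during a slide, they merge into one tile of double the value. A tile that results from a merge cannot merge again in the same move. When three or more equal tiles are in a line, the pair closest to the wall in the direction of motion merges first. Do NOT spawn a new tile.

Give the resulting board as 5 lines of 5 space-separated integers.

Slide left:
row 0: [32, 0, 4, 0, 64] -> [32, 4, 64, 0, 0]
row 1: [0, 32, 64, 0, 0] -> [32, 64, 0, 0, 0]
row 2: [0, 0, 8, 0, 4] -> [8, 4, 0, 0, 0]
row 3: [0, 16, 0, 16, 16] -> [32, 16, 0, 0, 0]
row 4: [0, 64, 32, 16, 32] -> [64, 32, 16, 32, 0]

Answer: 32  4 64  0  0
32 64  0  0  0
 8  4  0  0  0
32 16  0  0  0
64 32 16 32  0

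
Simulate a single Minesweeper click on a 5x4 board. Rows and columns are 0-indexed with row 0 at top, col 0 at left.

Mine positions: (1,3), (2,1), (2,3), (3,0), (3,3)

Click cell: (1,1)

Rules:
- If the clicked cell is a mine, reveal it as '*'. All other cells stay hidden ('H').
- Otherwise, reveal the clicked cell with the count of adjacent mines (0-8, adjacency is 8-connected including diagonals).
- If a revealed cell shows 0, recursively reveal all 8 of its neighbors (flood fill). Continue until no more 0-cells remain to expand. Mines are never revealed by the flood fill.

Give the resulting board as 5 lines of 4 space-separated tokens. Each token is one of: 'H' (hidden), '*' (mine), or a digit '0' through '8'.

H H H H
H 1 H H
H H H H
H H H H
H H H H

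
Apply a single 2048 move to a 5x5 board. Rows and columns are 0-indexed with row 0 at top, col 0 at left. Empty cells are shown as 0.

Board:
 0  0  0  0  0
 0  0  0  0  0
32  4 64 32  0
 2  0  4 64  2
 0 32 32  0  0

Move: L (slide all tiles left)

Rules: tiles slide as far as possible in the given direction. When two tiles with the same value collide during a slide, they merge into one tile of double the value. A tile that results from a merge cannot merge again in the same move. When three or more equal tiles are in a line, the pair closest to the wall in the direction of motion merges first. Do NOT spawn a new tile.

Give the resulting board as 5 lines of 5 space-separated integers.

Slide left:
row 0: [0, 0, 0, 0, 0] -> [0, 0, 0, 0, 0]
row 1: [0, 0, 0, 0, 0] -> [0, 0, 0, 0, 0]
row 2: [32, 4, 64, 32, 0] -> [32, 4, 64, 32, 0]
row 3: [2, 0, 4, 64, 2] -> [2, 4, 64, 2, 0]
row 4: [0, 32, 32, 0, 0] -> [64, 0, 0, 0, 0]

Answer:  0  0  0  0  0
 0  0  0  0  0
32  4 64 32  0
 2  4 64  2  0
64  0  0  0  0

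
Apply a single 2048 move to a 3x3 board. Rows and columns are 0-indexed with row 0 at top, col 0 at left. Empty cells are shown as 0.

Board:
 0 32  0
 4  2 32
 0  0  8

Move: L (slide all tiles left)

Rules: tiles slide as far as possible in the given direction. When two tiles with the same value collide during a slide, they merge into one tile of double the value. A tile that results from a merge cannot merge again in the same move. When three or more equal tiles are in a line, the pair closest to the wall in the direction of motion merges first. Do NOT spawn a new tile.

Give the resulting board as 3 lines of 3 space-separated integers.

Answer: 32  0  0
 4  2 32
 8  0  0

Derivation:
Slide left:
row 0: [0, 32, 0] -> [32, 0, 0]
row 1: [4, 2, 32] -> [4, 2, 32]
row 2: [0, 0, 8] -> [8, 0, 0]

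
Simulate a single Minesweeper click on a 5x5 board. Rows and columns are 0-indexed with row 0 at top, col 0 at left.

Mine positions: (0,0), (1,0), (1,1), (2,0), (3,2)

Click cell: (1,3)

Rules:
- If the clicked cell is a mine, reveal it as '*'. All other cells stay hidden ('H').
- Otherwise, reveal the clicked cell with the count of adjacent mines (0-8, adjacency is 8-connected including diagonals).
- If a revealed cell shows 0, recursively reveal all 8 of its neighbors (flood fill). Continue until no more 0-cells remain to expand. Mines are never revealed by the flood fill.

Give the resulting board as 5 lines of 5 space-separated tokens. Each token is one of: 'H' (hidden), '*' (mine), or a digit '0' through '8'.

H H 1 0 0
H H 1 0 0
H H 2 1 0
H H H 1 0
H H H 1 0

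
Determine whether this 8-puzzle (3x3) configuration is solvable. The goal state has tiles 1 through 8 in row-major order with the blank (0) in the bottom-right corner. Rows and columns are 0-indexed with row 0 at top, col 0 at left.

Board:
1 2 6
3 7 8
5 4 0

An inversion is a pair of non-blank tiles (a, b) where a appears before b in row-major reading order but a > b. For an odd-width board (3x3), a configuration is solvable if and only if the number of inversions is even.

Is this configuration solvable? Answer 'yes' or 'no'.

Answer: yes

Derivation:
Inversions (pairs i<j in row-major order where tile[i] > tile[j] > 0): 8
8 is even, so the puzzle is solvable.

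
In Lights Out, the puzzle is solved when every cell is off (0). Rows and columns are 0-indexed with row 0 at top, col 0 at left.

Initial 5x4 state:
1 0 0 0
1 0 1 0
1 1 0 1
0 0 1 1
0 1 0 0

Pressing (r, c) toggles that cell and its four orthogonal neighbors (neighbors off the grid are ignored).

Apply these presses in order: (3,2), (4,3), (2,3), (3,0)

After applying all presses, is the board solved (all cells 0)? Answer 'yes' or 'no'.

Answer: no

Derivation:
After press 1 at (3,2):
1 0 0 0
1 0 1 0
1 1 1 1
0 1 0 0
0 1 1 0

After press 2 at (4,3):
1 0 0 0
1 0 1 0
1 1 1 1
0 1 0 1
0 1 0 1

After press 3 at (2,3):
1 0 0 0
1 0 1 1
1 1 0 0
0 1 0 0
0 1 0 1

After press 4 at (3,0):
1 0 0 0
1 0 1 1
0 1 0 0
1 0 0 0
1 1 0 1

Lights still on: 9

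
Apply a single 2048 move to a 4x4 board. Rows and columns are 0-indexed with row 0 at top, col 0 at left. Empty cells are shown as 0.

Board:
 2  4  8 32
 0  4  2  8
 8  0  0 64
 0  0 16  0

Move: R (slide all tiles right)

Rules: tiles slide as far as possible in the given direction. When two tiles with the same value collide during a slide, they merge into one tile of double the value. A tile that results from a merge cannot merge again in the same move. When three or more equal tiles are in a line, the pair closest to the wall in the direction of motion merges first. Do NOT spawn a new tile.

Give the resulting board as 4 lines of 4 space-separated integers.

Slide right:
row 0: [2, 4, 8, 32] -> [2, 4, 8, 32]
row 1: [0, 4, 2, 8] -> [0, 4, 2, 8]
row 2: [8, 0, 0, 64] -> [0, 0, 8, 64]
row 3: [0, 0, 16, 0] -> [0, 0, 0, 16]

Answer:  2  4  8 32
 0  4  2  8
 0  0  8 64
 0  0  0 16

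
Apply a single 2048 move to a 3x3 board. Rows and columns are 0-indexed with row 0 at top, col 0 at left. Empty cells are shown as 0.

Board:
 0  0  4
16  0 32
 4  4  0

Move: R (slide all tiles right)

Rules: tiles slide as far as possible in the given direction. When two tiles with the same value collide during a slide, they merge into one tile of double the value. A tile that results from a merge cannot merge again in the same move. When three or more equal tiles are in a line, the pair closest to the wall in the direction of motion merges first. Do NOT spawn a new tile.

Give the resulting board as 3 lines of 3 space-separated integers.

Slide right:
row 0: [0, 0, 4] -> [0, 0, 4]
row 1: [16, 0, 32] -> [0, 16, 32]
row 2: [4, 4, 0] -> [0, 0, 8]

Answer:  0  0  4
 0 16 32
 0  0  8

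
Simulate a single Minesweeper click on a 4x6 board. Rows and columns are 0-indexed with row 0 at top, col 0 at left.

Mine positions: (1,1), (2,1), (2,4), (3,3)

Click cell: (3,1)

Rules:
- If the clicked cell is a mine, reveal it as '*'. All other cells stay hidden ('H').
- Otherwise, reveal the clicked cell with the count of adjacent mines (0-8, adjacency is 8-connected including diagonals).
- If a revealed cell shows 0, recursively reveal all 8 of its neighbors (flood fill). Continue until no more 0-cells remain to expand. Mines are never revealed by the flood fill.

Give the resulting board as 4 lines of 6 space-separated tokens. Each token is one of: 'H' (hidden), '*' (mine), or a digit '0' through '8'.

H H H H H H
H H H H H H
H H H H H H
H 1 H H H H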